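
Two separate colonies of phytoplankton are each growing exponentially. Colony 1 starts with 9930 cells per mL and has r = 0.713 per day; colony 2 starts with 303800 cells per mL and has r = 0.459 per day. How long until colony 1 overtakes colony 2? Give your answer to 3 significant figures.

13.5 days

Set 9930·e^(0.713t) = 303800·e^(0.459t).
e^((0.713 − 0.459)t) = 303800/9930 → e^(0.254·t) = 30.594.
0.254·t = ln(30.594) = 3.4208, so t = 3.4208/0.254 = 13.468.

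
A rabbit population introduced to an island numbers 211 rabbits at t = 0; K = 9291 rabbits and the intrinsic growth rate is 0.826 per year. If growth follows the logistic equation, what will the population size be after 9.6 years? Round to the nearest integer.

9149 rabbits

A = (K − N₀)/N₀ = (9291 − 211)/211 = 43.033.
N(t) = K/(1 + A·e^(−rt)) = 9291/(1 + 43.033×e^(−0.826×9.6)).
e^(−7.93) = 0.00035993; denominator = 1 + 43.033×0.00035993 = 1.0155.
N = 9291/1.0155 = 9149.29.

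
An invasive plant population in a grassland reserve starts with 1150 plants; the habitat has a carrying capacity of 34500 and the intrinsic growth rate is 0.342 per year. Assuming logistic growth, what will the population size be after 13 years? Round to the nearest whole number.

25746 plants

A = (K − N₀)/N₀ = (34500 − 1150)/1150 = 29.
N(t) = K/(1 + A·e^(−rt)) = 34500/(1 + 29×e^(−0.342×13)).
e^(−4.446) = 0.011725; denominator = 1 + 29×0.011725 = 1.34.
N = 34500/1.34 = 25745.6.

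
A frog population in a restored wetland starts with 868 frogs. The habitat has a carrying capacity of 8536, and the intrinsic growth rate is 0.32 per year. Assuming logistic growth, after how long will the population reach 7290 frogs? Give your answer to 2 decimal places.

12.33 years

A = (K − N₀)/N₀ = (8536 − 868)/868 = 8.8341.
Solve 8536/(1 + 8.8341·e^(−0.32t)) = 7290: 1 + 8.8341·e^(−0.32t) = 1.1709, so e^(−0.32t) = 0.0193476.
−0.32·t = ln(0.0193476) = -3.9452, so t = 3.9452/0.32 = 12.329.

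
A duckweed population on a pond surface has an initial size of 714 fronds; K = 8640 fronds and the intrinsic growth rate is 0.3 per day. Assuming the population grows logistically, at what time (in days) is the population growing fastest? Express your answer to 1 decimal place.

8.0 days

Logistic growth is fastest at N = K/2 = 4320.
A = (K − N₀)/N₀ = 11.101. Set K/(1 + A·e^(−rt)) = K/2 → A·e^(−rt) = 1.
e^(−0.3t) = 1/11.101 = 0.0900833, so t = ln(11.101)/0.3 = 2.407/0.3 = 8.0234.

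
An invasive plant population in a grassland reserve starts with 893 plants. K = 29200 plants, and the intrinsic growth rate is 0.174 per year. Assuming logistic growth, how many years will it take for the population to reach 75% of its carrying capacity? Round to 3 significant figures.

A = (K − N₀)/N₀ = (29200 − 893)/893 = 31.699.
Solve 29200/(1 + 31.699·e^(−0.174t)) = 21900: 1 + 31.699·e^(−0.174t) = 1.3333, so e^(−0.174t) = 0.0105157.
−0.174·t = ln(0.0105157) = -4.5549, so t = 4.5549/0.174 = 26.178.

26.2 years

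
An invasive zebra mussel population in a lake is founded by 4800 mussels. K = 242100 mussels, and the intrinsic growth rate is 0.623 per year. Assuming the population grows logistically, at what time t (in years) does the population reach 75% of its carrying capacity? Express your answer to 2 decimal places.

8.02 years

A = (K − N₀)/N₀ = (242100 − 4800)/4800 = 49.438.
Solve 242100/(1 + 49.438·e^(−0.623t)) = 181575: 1 + 49.438·e^(−0.623t) = 1.3333, so e^(−0.623t) = 0.00674252.
−0.623·t = ln(0.00674252) = -4.9993, so t = 4.9993/0.623 = 8.0246.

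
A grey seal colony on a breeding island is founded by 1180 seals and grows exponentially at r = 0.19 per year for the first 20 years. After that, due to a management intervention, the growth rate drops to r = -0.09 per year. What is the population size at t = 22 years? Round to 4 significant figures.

44060 seals

Phase 1: N(20) = 1180·e^(0.19×20) = 1180·e^3.8 = 52747.4.
Phase 2 runs for 22 − 20 = 2 years at r = -0.09.
N(22) = 52747.4·e^(-0.09×2) = 52747.4·e^-0.18 = 44058.3.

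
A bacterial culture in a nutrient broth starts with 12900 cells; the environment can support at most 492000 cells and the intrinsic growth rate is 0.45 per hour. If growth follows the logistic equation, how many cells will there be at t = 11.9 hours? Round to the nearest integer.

A = (K − N₀)/N₀ = (492000 − 12900)/12900 = 37.14.
N(t) = K/(1 + A·e^(−rt)) = 492000/(1 + 37.14×e^(−0.45×11.9)).
e^(−5.355) = 0.0047245; denominator = 1 + 37.14×0.0047245 = 1.1755.
N = 492000/1.1755 = 418558.

418558 cells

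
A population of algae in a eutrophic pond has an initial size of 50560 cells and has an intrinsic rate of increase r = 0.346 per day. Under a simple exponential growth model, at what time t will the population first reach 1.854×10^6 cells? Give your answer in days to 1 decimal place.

Set N₀·e^(rt) = 1.854×10^6: e^(0.346·t) = 1.854×10^6/50560 = 36.669.
0.346·t = ln(36.669) = 3.6019, so t = 3.6019/0.346 = 10.41.

10.4 days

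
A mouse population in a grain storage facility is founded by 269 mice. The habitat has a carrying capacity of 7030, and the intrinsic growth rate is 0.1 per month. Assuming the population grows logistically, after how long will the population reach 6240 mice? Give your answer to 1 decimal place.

A = (K − N₀)/N₀ = (7030 − 269)/269 = 25.134.
Solve 7030/(1 + 25.134·e^(−0.1t)) = 6240: 1 + 25.134·e^(−0.1t) = 1.1266, so e^(−0.1t) = 0.00503714.
−0.1·t = ln(0.00503714) = -5.2909, so t = 5.2909/0.1 = 52.909.

52.9 months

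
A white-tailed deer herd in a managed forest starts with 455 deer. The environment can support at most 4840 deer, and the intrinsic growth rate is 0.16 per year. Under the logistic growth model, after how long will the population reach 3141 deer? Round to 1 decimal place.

18.0 years

A = (K − N₀)/N₀ = (4840 − 455)/455 = 9.6374.
Solve 4840/(1 + 9.6374·e^(−0.16t)) = 3141: 1 + 9.6374·e^(−0.16t) = 1.5409, so e^(−0.16t) = 0.0561264.
−0.16·t = ln(0.0561264) = -2.8801, so t = 2.8801/0.16 = 18.001.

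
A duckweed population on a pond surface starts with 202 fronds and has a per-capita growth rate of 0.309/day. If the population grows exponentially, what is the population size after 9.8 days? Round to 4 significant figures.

N(t) = N₀·e^(rt) = 202 × e^(0.309×9.8) = 202 × e^3.028.
e^3.028 ≈ 20.66, so N ≈ 202 × 20.66 = 4173.32.

4173 fronds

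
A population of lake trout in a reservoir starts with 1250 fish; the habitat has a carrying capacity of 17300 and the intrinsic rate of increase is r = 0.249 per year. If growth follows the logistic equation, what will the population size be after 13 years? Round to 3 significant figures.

11500 fish

A = (K − N₀)/N₀ = (17300 − 1250)/1250 = 12.84.
N(t) = K/(1 + A·e^(−rt)) = 17300/(1 + 12.84×e^(−0.249×13)).
e^(−3.237) = 0.039282; denominator = 1 + 12.84×0.039282 = 1.5044.
N = 17300/1.5044 = 11499.8.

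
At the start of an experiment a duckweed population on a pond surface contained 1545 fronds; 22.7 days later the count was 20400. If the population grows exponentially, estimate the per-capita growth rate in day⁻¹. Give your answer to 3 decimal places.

0.114 per day

From N(t) = N₀·e^(rt): e^(r·22.7) = 20400/1545 = 13.204.
r·22.7 = ln(13.204) = 2.5805, so r = 2.5805/22.7 = 0.11368.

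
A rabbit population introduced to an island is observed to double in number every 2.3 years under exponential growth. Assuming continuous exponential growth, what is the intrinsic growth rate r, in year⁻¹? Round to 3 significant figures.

0.301 per year

r = ln(2)/t_d = 0.6931/2.3 = 0.30137.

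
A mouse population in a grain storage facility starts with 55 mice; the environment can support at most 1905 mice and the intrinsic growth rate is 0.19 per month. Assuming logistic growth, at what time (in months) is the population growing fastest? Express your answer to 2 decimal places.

18.50 months

Logistic growth is fastest at N = K/2 = 952.5.
A = (K − N₀)/N₀ = 33.636. Set K/(1 + A·e^(−rt)) = K/2 → A·e^(−rt) = 1.
e^(−0.19t) = 1/33.636 = 0.0297297, so t = ln(33.636)/0.19 = 3.5156/0.19 = 18.503.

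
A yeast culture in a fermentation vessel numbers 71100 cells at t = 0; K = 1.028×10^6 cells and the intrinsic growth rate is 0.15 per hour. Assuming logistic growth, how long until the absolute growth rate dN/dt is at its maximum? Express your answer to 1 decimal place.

Logistic growth is fastest at N = K/2 = 514000.
A = (K − N₀)/N₀ = 13.459. Set K/(1 + A·e^(−rt)) = K/2 → A·e^(−rt) = 1.
e^(−0.15t) = 1/13.459 = 0.0743024, so t = ln(13.459)/0.15 = 2.5996/0.15 = 17.331.

17.3 hours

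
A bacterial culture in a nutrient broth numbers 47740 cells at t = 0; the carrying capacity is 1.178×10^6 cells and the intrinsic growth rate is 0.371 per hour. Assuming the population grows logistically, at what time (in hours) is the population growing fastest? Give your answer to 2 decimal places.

8.53 hours

Logistic growth is fastest at N = K/2 = 589000.
A = (K − N₀)/N₀ = 23.675. Set K/(1 + A·e^(−rt)) = K/2 → A·e^(−rt) = 1.
e^(−0.371t) = 1/23.675 = 0.0422381, so t = ln(23.675)/0.371 = 3.1644/0.371 = 8.5295.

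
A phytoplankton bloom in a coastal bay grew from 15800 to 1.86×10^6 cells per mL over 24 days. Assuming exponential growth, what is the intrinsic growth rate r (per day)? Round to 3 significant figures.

From N(t) = N₀·e^(rt): e^(r·24) = 1.86×10^6/15800 = 117.72.
r·24 = ln(117.72) = 4.7683, so r = 4.7683/24 = 0.19868.

0.199 per day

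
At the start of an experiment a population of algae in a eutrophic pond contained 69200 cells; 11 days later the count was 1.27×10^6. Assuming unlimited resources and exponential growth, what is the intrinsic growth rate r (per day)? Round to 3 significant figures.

From N(t) = N₀·e^(rt): e^(r·11) = 1.27×10^6/69200 = 18.353.
r·11 = ln(18.353) = 2.9098, so r = 2.9098/11 = 0.26452.

0.265 per day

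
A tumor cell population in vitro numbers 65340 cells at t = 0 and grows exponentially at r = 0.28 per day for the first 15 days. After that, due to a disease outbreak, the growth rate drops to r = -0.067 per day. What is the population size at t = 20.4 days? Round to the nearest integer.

3034507 cells

Phase 1: N(15) = 65340·e^(0.28×15) = 65340·e^4.2 = 4.357285×10^6.
Phase 2 runs for 20.4 − 15 = 5.4 days at r = -0.067.
N(20.4) = 4.357285×10^6·e^(-0.067×5.4) = 4.357285×10^6·e^-0.3618 = 3.034507×10^6.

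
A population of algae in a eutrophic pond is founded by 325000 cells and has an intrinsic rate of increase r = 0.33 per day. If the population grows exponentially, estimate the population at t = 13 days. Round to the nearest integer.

23714102 cells

N(t) = N₀·e^(rt) = 325000 × e^(0.33×13) = 325000 × e^4.29.
e^4.29 ≈ 72.966, so N ≈ 325000 × 72.966 = 2.37141×10^7.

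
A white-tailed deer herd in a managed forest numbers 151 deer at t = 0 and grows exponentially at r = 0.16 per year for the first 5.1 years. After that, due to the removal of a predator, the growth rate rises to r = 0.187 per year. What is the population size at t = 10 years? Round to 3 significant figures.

854 deer

Phase 1: N(5.1) = 151·e^(0.16×5.1) = 151·e^0.816 = 341.477.
Phase 2 runs for 10 − 5.1 = 4.9 years at r = 0.187.
N(10) = 341.477·e^(0.187×4.9) = 341.477·e^0.9163 = 853.7.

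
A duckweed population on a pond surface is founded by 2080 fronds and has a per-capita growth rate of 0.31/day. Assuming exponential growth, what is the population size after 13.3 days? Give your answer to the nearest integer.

128428 fronds

N(t) = N₀·e^(rt) = 2080 × e^(0.31×13.3) = 2080 × e^4.123.
e^4.123 ≈ 61.744, so N ≈ 2080 × 61.744 = 128428.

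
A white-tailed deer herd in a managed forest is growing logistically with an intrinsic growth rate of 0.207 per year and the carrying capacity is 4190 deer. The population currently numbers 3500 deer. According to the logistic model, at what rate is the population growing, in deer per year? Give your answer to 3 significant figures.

dN/dt = rN(1 − N/K) = 0.207 × 3500 × (1 − 3500/4190).
1 − 3500/4190 = 0.16468; dN/dt = 0.207 × 3500 × 0.16468 = 119.31.

119 deer per year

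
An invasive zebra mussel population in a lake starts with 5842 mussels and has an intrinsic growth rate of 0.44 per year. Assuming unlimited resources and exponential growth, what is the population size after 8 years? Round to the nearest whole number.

N(t) = N₀·e^(rt) = 5842 × e^(0.44×8) = 5842 × e^3.52.
e^3.52 ≈ 33.784, so N ≈ 5842 × 33.784 = 197369.

197369 mussels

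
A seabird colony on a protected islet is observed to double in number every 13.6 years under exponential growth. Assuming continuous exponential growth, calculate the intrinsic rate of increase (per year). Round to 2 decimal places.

r = ln(2)/t_d = 0.6931/13.6 = 0.050967.

0.05 per year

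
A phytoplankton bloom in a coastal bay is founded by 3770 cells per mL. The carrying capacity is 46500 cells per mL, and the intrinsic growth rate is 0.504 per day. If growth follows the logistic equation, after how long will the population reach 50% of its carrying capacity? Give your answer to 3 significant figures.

A = (K − N₀)/N₀ = (46500 − 3770)/3770 = 11.334.
Solve 46500/(1 + 11.334·e^(−0.504t)) = 23250: 1 + 11.334·e^(−0.504t) = 2, so e^(−0.504t) = 0.0882284.
−0.504·t = ln(0.0882284) = -2.4278, so t = 2.4278/0.504 = 4.8171.

4.82 days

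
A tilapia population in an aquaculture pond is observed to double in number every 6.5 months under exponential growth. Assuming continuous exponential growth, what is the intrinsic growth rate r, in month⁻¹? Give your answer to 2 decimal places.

0.11 per month

r = ln(2)/t_d = 0.6931/6.5 = 0.10664.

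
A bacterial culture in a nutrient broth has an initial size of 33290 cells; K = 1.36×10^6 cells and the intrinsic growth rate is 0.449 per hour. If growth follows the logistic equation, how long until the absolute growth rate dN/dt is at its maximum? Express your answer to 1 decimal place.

Logistic growth is fastest at N = K/2 = 680000.
A = (K − N₀)/N₀ = 39.853. Set K/(1 + A·e^(−rt)) = K/2 → A·e^(−rt) = 1.
e^(−0.449t) = 1/39.853 = 0.0250921, so t = ln(39.853)/0.449 = 3.6852/0.449 = 8.2076.

8.2 hours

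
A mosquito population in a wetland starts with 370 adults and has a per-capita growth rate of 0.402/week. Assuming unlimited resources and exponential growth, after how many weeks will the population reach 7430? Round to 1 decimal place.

7.5 weeks

Set N₀·e^(rt) = 7430: e^(0.402·t) = 7430/370 = 20.081.
0.402·t = ln(20.081) = 2.9998, so t = 2.9998/0.402 = 7.4621.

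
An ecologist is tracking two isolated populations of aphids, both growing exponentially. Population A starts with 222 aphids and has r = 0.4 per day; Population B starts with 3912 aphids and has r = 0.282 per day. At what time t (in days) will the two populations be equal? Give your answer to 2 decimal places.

Set 222·e^(0.4t) = 3912·e^(0.282t).
e^((0.4 − 0.282)t) = 3912/222 → e^(0.118·t) = 17.622.
0.118·t = ln(17.622) = 2.8691, so t = 2.8691/0.118 = 24.315.

24.31 days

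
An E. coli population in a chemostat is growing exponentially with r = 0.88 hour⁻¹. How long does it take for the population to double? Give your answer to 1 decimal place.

0.8 hours

Doubling time t_d = ln(2)/r = 0.6931/0.88 = 0.78767.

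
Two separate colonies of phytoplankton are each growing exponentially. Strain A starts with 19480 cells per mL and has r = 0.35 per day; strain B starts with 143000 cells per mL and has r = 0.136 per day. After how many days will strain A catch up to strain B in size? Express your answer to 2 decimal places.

Set 19480·e^(0.35t) = 143000·e^(0.136t).
e^((0.35 − 0.136)t) = 143000/19480 → e^(0.214·t) = 7.3409.
0.214·t = ln(7.3409) = 1.9935, so t = 1.9935/0.214 = 9.3152.

9.32 days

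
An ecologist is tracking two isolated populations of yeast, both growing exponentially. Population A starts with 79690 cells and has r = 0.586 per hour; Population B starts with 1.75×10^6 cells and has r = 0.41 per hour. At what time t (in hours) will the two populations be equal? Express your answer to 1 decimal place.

Set 79690·e^(0.586t) = 1.75×10^6·e^(0.41t).
e^((0.586 − 0.41)t) = 1.75×10^6/79690 → e^(0.176·t) = 21.96.
0.176·t = ln(21.96) = 3.0892, so t = 3.0892/0.176 = 17.552.

17.6 hours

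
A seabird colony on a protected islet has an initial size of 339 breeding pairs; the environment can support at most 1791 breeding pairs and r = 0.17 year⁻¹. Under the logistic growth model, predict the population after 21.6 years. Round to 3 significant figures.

A = (K − N₀)/N₀ = (1791 − 339)/339 = 4.2832.
N(t) = K/(1 + A·e^(−rt)) = 1791/(1 + 4.2832×e^(−0.17×21.6)).
e^(−3.672) = 0.025426; denominator = 1 + 4.2832×0.025426 = 1.1089.
N = 1791/1.1089 = 1615.11.

1620 breeding pairs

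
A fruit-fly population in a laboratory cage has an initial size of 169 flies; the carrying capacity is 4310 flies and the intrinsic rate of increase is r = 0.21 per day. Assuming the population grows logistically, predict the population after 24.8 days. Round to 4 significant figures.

3800 flies

A = (K − N₀)/N₀ = (4310 − 169)/169 = 24.503.
N(t) = K/(1 + A·e^(−rt)) = 4310/(1 + 24.503×e^(−0.21×24.8)).
e^(−5.208) = 0.0054726; denominator = 1 + 24.503×0.0054726 = 1.1341.
N = 4310/1.1341 = 3800.39.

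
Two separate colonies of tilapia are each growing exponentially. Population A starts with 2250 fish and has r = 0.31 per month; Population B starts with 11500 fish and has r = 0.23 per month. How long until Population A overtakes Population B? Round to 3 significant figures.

Set 2250·e^(0.31t) = 11500·e^(0.23t).
e^((0.31 − 0.23)t) = 11500/2250 → e^(0.08·t) = 5.1111.
0.08·t = ln(5.1111) = 1.6314, so t = 1.6314/0.08 = 20.393.

20.4 months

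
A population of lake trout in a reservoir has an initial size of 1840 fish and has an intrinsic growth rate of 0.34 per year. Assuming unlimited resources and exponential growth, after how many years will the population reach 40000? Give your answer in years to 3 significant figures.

9.06 years

Set N₀·e^(rt) = 40000: e^(0.34·t) = 40000/1840 = 21.739.
0.34·t = ln(21.739) = 3.0791, so t = 3.0791/0.34 = 9.0562.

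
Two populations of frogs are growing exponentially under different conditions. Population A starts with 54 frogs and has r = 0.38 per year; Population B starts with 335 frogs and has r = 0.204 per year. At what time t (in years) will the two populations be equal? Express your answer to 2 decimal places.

Set 54·e^(0.38t) = 335·e^(0.204t).
e^((0.38 − 0.204)t) = 335/54 → e^(0.176·t) = 6.2037.
0.176·t = ln(6.2037) = 1.8251, so t = 1.8251/0.176 = 10.37.

10.37 years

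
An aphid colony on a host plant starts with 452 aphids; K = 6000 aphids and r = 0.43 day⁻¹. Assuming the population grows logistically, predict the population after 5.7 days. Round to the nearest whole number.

A = (K − N₀)/N₀ = (6000 − 452)/452 = 12.274.
N(t) = K/(1 + A·e^(−rt)) = 6000/(1 + 12.274×e^(−0.43×5.7)).
e^(−2.451) = 0.086207; denominator = 1 + 12.274×0.086207 = 2.0581.
N = 6000/2.0581 = 2915.26.

2915 aphids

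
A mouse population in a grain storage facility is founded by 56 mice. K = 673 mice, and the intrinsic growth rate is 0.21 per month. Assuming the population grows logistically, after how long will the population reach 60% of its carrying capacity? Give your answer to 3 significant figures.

13.4 months

A = (K − N₀)/N₀ = (673 − 56)/56 = 11.018.
Solve 673/(1 + 11.018·e^(−0.21t)) = 403.8: 1 + 11.018·e^(−0.21t) = 1.6667, so e^(−0.21t) = 0.0605078.
−0.21·t = ln(0.0605078) = -2.805, so t = 2.805/0.21 = 13.357.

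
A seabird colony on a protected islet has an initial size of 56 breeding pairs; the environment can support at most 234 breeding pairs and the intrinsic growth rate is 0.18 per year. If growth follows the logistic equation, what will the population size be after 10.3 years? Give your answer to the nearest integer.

A = (K − N₀)/N₀ = (234 − 56)/56 = 3.1786.
N(t) = K/(1 + A·e^(−rt)) = 234/(1 + 3.1786×e^(−0.18×10.3)).
e^(−1.854) = 0.15661; denominator = 1 + 3.1786×0.15661 = 1.4978.
N = 234/1.4978 = 156.23.

156 breeding pairs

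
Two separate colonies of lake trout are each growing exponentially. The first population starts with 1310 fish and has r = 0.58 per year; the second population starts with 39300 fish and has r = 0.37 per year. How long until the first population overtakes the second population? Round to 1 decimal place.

Set 1310·e^(0.58t) = 39300·e^(0.37t).
e^((0.58 − 0.37)t) = 39300/1310 → e^(0.21·t) = 30.
0.21·t = ln(30) = 3.4012, so t = 3.4012/0.21 = 16.196.

16.2 years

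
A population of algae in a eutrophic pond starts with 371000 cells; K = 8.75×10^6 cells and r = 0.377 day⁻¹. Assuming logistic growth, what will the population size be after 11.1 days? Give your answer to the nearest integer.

A = (K − N₀)/N₀ = (8.75×10^6 − 371000)/371000 = 22.585.
N(t) = K/(1 + A·e^(−rt)) = 8.75×10^6/(1 + 22.585×e^(−0.377×11.1)).
e^(−4.185) = 0.015227; denominator = 1 + 22.585×0.015227 = 1.3439.
N = 8.75×10^6/1.3439 = 6.510924×10^6.

6510924 cells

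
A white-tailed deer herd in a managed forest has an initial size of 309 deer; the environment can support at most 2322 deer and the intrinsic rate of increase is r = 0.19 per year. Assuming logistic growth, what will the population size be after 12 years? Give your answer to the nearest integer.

A = (K − N₀)/N₀ = (2322 − 309)/309 = 6.5146.
N(t) = K/(1 + A·e^(−rt)) = 2322/(1 + 6.5146×e^(−0.19×12)).
e^(−2.28) = 0.10228; denominator = 1 + 6.5146×0.10228 = 1.6663.
N = 2322/1.6663 = 1393.48.

1393 deer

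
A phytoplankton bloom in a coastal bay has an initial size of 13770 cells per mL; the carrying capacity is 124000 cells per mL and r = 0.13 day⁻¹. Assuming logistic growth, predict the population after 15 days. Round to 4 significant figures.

A = (K − N₀)/N₀ = (124000 − 13770)/13770 = 8.0051.
N(t) = K/(1 + A·e^(−rt)) = 124000/(1 + 8.0051×e^(−0.13×15)).
e^(−1.95) = 0.14227; denominator = 1 + 8.0051×0.14227 = 2.1389.
N = 124000/2.1389 = 57973.3.

57970 cells per mL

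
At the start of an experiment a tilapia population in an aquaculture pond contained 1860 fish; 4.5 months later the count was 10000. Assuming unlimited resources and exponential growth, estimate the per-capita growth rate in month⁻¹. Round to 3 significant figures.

From N(t) = N₀·e^(rt): e^(r·4.5) = 10000/1860 = 5.3763.
r·4.5 = ln(5.3763) = 1.682, so r = 1.682/4.5 = 0.37378.

0.374 per month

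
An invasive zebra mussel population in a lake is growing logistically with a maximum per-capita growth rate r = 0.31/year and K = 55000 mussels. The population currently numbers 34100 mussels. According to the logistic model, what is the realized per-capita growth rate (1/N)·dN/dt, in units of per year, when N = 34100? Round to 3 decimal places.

0.118 per year

(1/N)·dN/dt = r(1 − N/K) = 0.31 × (1 − 34100/55000).
= 0.31 × 0.38 = 0.1178.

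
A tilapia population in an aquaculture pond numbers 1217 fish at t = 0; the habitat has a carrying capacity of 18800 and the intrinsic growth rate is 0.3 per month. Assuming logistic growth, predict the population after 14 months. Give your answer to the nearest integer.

15452 fish

A = (K − N₀)/N₀ = (18800 − 1217)/1217 = 14.448.
N(t) = K/(1 + A·e^(−rt)) = 18800/(1 + 14.448×e^(−0.3×14)).
e^(−4.2) = 0.014996; denominator = 1 + 14.448×0.014996 = 1.2167.
N = 18800/1.2167 = 15452.2.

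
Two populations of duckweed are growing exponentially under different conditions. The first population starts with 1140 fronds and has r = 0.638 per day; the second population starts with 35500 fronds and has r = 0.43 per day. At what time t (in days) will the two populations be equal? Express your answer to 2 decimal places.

16.53 days

Set 1140·e^(0.638t) = 35500·e^(0.43t).
e^((0.638 − 0.43)t) = 35500/1140 → e^(0.208·t) = 31.14.
0.208·t = ln(31.14) = 3.4385, so t = 3.4385/0.208 = 16.531.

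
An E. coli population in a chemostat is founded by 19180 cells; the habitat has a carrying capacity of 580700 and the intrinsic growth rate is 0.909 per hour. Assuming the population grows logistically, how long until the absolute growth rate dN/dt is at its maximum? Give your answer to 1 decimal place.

3.7 hours

Logistic growth is fastest at N = K/2 = 290350.
A = (K − N₀)/N₀ = 29.276. Set K/(1 + A·e^(−rt)) = K/2 → A·e^(−rt) = 1.
e^(−0.909t) = 1/29.276 = 0.0341573, so t = ln(29.276)/0.909 = 3.3768/0.909 = 3.7148.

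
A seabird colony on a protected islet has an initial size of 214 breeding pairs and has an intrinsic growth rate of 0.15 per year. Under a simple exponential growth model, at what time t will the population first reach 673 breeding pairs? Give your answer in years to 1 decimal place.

7.6 years

Set N₀·e^(rt) = 673: e^(0.15·t) = 673/214 = 3.1449.
0.15·t = ln(3.1449) = 1.1458, so t = 1.1458/0.15 = 7.6385.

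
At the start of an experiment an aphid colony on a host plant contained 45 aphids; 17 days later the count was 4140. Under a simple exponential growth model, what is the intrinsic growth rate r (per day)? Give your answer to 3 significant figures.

0.266 per day

From N(t) = N₀·e^(rt): e^(r·17) = 4140/45 = 92.
r·17 = ln(92) = 4.5218, so r = 4.5218/17 = 0.26599.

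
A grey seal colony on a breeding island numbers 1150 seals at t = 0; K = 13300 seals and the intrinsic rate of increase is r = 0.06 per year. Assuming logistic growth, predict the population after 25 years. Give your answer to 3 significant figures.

3960 seals

A = (K − N₀)/N₀ = (13300 − 1150)/1150 = 10.565.
N(t) = K/(1 + A·e^(−rt)) = 13300/(1 + 10.565×e^(−0.06×25)).
e^(−1.5) = 0.22313; denominator = 1 + 10.565×0.22313 = 3.3574.
N = 13300/3.3574 = 3961.38.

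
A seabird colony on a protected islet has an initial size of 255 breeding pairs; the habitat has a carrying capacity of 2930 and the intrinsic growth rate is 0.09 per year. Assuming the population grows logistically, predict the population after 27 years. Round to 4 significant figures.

1523 breeding pairs

A = (K − N₀)/N₀ = (2930 − 255)/255 = 10.49.
N(t) = K/(1 + A·e^(−rt)) = 2930/(1 + 10.49×e^(−0.09×27)).
e^(−2.43) = 0.088037; denominator = 1 + 10.49×0.088037 = 1.9235.
N = 2930/1.9235 = 1523.25.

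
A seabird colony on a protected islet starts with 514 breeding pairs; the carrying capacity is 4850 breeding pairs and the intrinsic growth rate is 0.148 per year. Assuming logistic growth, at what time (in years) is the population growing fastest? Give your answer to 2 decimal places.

Logistic growth is fastest at N = K/2 = 2425.
A = (K − N₀)/N₀ = 8.4358. Set K/(1 + A·e^(−rt)) = K/2 → A·e^(−rt) = 1.
e^(−0.148t) = 1/8.4358 = 0.118542, so t = ln(8.4358)/0.148 = 2.1325/0.148 = 14.409.

14.41 years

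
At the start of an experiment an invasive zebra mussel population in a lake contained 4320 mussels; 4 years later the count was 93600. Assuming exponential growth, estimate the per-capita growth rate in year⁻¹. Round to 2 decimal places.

From N(t) = N₀·e^(rt): e^(r·4) = 93600/4320 = 21.667.
r·4 = ln(21.667) = 3.0758, so r = 3.0758/4 = 0.76894.

0.77 per year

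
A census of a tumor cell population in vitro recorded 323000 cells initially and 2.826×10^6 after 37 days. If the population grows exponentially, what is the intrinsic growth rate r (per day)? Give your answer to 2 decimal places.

0.06 per day

From N(t) = N₀·e^(rt): e^(r·37) = 2.826×10^6/323000 = 8.7492.
r·37 = ln(8.7492) = 2.169, so r = 2.169/37 = 0.058621.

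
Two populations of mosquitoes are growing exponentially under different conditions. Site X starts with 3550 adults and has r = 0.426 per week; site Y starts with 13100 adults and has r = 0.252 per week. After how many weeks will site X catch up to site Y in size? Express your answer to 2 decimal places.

Set 3550·e^(0.426t) = 13100·e^(0.252t).
e^((0.426 − 0.252)t) = 13100/3550 → e^(0.174·t) = 3.6901.
0.174·t = ln(3.6901) = 1.3057, so t = 1.3057/0.174 = 7.5038.

7.50 weeks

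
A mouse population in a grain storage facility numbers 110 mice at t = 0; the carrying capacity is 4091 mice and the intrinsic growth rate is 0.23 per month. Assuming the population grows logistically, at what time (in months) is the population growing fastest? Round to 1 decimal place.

Logistic growth is fastest at N = K/2 = 2045.5.
A = (K − N₀)/N₀ = 36.191. Set K/(1 + A·e^(−rt)) = K/2 → A·e^(−rt) = 1.
e^(−0.23t) = 1/36.191 = 0.0276312, so t = ln(36.191)/0.23 = 3.5888/0.23 = 15.604.

15.6 months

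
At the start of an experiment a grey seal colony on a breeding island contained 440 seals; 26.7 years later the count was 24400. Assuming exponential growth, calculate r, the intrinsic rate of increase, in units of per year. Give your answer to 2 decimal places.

0.15 per year

From N(t) = N₀·e^(rt): e^(r·26.7) = 24400/440 = 55.455.
r·26.7 = ln(55.455) = 4.0156, so r = 4.0156/26.7 = 0.1504.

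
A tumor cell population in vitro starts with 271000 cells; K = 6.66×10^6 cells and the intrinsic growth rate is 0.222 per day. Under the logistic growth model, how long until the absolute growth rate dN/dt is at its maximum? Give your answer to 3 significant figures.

Logistic growth is fastest at N = K/2 = 3.33×10^6.
A = (K − N₀)/N₀ = 23.576. Set K/(1 + A·e^(−rt)) = K/2 → A·e^(−rt) = 1.
e^(−0.222t) = 1/23.576 = 0.0424167, so t = ln(23.576)/0.222 = 3.1602/0.222 = 14.235.

14.2 days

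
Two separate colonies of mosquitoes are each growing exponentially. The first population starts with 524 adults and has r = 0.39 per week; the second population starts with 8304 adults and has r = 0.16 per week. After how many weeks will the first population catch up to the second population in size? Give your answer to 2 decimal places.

12.01 weeks

Set 524·e^(0.39t) = 8304·e^(0.16t).
e^((0.39 − 0.16)t) = 8304/524 → e^(0.23·t) = 15.847.
0.23·t = ln(15.847) = 2.763, so t = 2.763/0.23 = 12.013.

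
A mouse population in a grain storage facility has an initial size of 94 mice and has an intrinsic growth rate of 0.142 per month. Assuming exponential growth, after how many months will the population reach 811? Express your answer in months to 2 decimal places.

15.18 months

Set N₀·e^(rt) = 811: e^(0.142·t) = 811/94 = 8.6277.
0.142·t = ln(8.6277) = 2.155, so t = 2.155/0.142 = 15.176.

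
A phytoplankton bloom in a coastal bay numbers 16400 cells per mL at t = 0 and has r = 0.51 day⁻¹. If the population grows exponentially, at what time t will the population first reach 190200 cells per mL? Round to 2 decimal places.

Set N₀·e^(rt) = 190200: e^(0.51·t) = 190200/16400 = 11.598.
0.51·t = ln(11.598) = 2.4508, so t = 2.4508/0.51 = 4.8055.

4.81 days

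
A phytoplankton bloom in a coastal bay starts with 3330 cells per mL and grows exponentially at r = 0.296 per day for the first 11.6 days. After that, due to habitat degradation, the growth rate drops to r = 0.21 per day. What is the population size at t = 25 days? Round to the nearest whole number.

1720848 cells per mL

Phase 1: N(11.6) = 3330·e^(0.296×11.6) = 3330·e^3.434 = 103190.
Phase 2 runs for 25 − 11.6 = 13.4 days at r = 0.21.
N(25) = 103190·e^(0.21×13.4) = 103190·e^2.814 = 1.720848×10^6.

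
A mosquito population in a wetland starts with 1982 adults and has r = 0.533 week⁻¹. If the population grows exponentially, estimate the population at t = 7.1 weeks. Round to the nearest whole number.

87218 adults

N(t) = N₀·e^(rt) = 1982 × e^(0.533×7.1) = 1982 × e^3.784.
e^3.784 ≈ 44.005, so N ≈ 1982 × 44.005 = 87217.6.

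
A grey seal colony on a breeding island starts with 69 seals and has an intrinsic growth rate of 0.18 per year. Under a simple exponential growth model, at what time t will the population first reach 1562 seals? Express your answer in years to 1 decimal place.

17.3 years

Set N₀·e^(rt) = 1562: e^(0.18·t) = 1562/69 = 22.638.
0.18·t = ln(22.638) = 3.1196, so t = 3.1196/0.18 = 17.331.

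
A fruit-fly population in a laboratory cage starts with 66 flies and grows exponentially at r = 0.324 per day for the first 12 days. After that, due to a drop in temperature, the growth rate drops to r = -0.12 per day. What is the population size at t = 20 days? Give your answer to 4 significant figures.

Phase 1: N(12) = 66·e^(0.324×12) = 66·e^3.888 = 3221.67.
Phase 2 runs for 20 − 12 = 8 days at r = -0.12.
N(20) = 3221.67·e^(-0.12×8) = 3221.67·e^-0.96 = 1233.55.

1234 flies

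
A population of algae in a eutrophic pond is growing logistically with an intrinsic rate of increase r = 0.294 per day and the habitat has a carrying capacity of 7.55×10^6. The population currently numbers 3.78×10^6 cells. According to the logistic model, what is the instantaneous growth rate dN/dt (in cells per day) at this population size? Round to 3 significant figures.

dN/dt = rN(1 − N/K) = 0.294 × 3.78×10^6 × (1 − 3.78×10^6/7.55×10^6).
1 − 3.78×10^6/7.55×10^6 = 0.49934; dN/dt = 0.294 × 3.78×10^6 × 0.49934 = 5.54924×10^5.

555000 cells per day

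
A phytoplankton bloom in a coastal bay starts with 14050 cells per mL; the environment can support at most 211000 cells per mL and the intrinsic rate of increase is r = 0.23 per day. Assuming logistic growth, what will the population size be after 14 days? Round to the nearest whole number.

A = (K − N₀)/N₀ = (211000 − 14050)/14050 = 14.018.
N(t) = K/(1 + A·e^(−rt)) = 211000/(1 + 14.018×e^(−0.23×14)).
e^(−3.22) = 0.039955; denominator = 1 + 14.018×0.039955 = 1.5601.
N = 211000/1.5601 = 135249.

135249 cells per mL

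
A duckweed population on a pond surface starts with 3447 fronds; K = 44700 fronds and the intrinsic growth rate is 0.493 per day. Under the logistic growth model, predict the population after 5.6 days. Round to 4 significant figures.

A = (K − N₀)/N₀ = (44700 − 3447)/3447 = 11.968.
N(t) = K/(1 + A·e^(−rt)) = 44700/(1 + 11.968×e^(−0.493×5.6)).
e^(−2.761) = 0.063241; denominator = 1 + 11.968×0.063241 = 1.7569.
N = 44700/1.7569 = 25443.2.

25440 fronds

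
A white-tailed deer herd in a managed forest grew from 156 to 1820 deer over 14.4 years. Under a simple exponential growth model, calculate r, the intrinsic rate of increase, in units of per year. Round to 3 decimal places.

From N(t) = N₀·e^(rt): e^(r·14.4) = 1820/156 = 11.667.
r·14.4 = ln(11.667) = 2.4567, so r = 2.4567/14.4 = 0.17061.

0.171 per year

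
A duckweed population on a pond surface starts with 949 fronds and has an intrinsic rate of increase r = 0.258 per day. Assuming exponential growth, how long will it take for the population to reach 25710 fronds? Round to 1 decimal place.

12.8 days

Set N₀·e^(rt) = 25710: e^(0.258·t) = 25710/949 = 27.092.
0.258·t = ln(27.092) = 3.2992, so t = 3.2992/0.258 = 12.788.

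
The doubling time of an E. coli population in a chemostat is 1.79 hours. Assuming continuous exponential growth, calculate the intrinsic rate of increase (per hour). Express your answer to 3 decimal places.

r = ln(2)/t_d = 0.6931/1.79 = 0.38723.

0.387 per hour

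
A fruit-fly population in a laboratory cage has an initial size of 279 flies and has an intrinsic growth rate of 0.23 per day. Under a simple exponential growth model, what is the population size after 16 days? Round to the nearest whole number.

11061 flies

N(t) = N₀·e^(rt) = 279 × e^(0.23×16) = 279 × e^3.68.
e^3.68 ≈ 39.646, so N ≈ 279 × 39.646 = 11061.3.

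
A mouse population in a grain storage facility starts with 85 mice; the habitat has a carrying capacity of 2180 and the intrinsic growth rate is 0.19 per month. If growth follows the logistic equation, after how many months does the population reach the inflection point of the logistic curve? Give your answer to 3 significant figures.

Logistic growth is fastest at N = K/2 = 1090.
A = (K − N₀)/N₀ = 24.647. Set K/(1 + A·e^(−rt)) = K/2 → A·e^(−rt) = 1.
e^(−0.19t) = 1/24.647 = 0.0405728, so t = ln(24.647)/0.19 = 3.2047/0.19 = 16.867.

16.9 months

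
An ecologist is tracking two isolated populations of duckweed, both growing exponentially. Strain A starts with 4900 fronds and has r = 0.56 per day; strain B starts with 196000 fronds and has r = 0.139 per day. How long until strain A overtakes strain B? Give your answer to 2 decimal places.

Set 4900·e^(0.56t) = 196000·e^(0.139t).
e^((0.56 − 0.139)t) = 196000/4900 → e^(0.421·t) = 40.
0.421·t = ln(40) = 3.6889, so t = 3.6889/0.421 = 8.7622.

8.76 days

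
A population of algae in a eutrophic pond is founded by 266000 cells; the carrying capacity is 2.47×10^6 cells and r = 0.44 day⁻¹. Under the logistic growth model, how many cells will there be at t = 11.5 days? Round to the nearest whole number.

2346621 cells

A = (K − N₀)/N₀ = (2.47×10^6 − 266000)/266000 = 8.2857.
N(t) = K/(1 + A·e^(−rt)) = 2.47×10^6/(1 + 8.2857×e^(−0.44×11.5)).
e^(−5.06) = 0.0063456; denominator = 1 + 8.2857×0.0063456 = 1.0526.
N = 2.47×10^6/1.0526 = 2.346621×10^6.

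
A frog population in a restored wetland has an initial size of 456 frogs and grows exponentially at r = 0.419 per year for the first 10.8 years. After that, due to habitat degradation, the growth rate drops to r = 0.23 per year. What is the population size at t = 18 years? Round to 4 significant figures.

Phase 1: N(10.8) = 456·e^(0.419×10.8) = 456·e^4.525 = 42095.4.
Phase 2 runs for 18 − 10.8 = 7.2 years at r = 0.23.
N(18) = 42095.4·e^(0.23×7.2) = 42095.4·e^1.656 = 220509.

220500 frogs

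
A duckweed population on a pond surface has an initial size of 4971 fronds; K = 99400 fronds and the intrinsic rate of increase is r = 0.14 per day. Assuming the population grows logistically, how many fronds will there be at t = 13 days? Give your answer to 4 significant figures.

A = (K − N₀)/N₀ = (99400 − 4971)/4971 = 18.996.
N(t) = K/(1 + A·e^(−rt)) = 99400/(1 + 18.996×e^(−0.14×13)).
e^(−1.82) = 0.16203; denominator = 1 + 18.996×0.16203 = 4.0778.
N = 99400/4.0778 = 24375.7.

24380 fronds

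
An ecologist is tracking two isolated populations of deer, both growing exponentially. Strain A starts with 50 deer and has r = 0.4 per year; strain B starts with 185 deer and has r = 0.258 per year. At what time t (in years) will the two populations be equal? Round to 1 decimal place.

9.2 years

Set 50·e^(0.4t) = 185·e^(0.258t).
e^((0.4 − 0.258)t) = 185/50 → e^(0.142·t) = 3.7.
0.142·t = ln(3.7) = 1.3083, so t = 1.3083/0.142 = 9.2136.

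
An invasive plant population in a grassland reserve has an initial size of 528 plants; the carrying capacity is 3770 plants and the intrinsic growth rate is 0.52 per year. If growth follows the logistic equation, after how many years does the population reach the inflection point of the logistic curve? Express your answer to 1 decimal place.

3.5 years

Logistic growth is fastest at N = K/2 = 1885.
A = (K − N₀)/N₀ = 6.1402. Set K/(1 + A·e^(−rt)) = K/2 → A·e^(−rt) = 1.
e^(−0.52t) = 1/6.1402 = 0.162862, so t = ln(6.1402)/0.52 = 1.8148/0.52 = 3.4901.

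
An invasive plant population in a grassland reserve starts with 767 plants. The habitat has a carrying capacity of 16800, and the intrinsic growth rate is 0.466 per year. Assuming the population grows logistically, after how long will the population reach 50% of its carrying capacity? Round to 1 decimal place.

A = (K − N₀)/N₀ = (16800 − 767)/767 = 20.904.
Solve 16800/(1 + 20.904·e^(−0.466t)) = 8400: 1 + 20.904·e^(−0.466t) = 2, so e^(−0.466t) = 0.0478388.
−0.466·t = ln(0.0478388) = -3.0399, so t = 3.0399/0.466 = 6.5234.

6.5 years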